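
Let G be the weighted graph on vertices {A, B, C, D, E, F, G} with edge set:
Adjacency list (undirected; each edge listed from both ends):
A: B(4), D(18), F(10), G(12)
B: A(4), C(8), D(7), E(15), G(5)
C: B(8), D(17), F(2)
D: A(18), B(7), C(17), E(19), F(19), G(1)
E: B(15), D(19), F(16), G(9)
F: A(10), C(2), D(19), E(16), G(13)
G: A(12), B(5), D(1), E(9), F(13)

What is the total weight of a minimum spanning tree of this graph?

Prim's algorithm from C:
Step 1: cheapest edge leaving the tree is C-F (2); add F.
Step 2: cheapest edge leaving the tree is B-C (8); add B.
Step 3: cheapest edge leaving the tree is A-B (4); add A.
Step 4: cheapest edge leaving the tree is B-G (5); add G.
Step 5: cheapest edge leaving the tree is D-G (1); add D.
Step 6: cheapest edge leaving the tree is E-G (9); add E.
MST edges: C-F, B-C, A-B, B-G, D-G, E-G; total weight 2+8+4+5+1+9 = 29.

29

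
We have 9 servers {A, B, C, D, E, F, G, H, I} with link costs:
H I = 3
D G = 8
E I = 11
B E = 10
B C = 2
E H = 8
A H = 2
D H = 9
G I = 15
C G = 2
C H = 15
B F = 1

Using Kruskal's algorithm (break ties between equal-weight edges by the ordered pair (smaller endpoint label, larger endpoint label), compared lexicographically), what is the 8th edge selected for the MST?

D-H

Kruskal: consider edges lightest-first.
B F (1): add — endpoints in different components.
A H (2): add — endpoints in different components.
B C (2): add — endpoints in different components.
C G (2): add — endpoints in different components.
H I (3): add — endpoints in different components.
D G (8): add — endpoints in different components.
E H (8): add — endpoints in different components.
D H (9): add — endpoints in different components.
The 8th edge added is D H.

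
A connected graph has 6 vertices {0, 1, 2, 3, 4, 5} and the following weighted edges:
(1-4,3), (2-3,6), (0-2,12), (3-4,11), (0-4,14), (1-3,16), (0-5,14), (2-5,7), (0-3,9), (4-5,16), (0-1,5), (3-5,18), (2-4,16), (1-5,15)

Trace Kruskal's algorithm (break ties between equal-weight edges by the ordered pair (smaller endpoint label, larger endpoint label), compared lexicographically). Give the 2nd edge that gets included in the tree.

0-1

Sort edges by weight, then run Kruskal:
1-4 (3): add — endpoints in different components.
0-1 (5): add — endpoints in different components.
2-3 (6): add — endpoints in different components.
2-5 (7): add — endpoints in different components.
0-3 (9): add — endpoints in different components.
The 2nd edge added is 0-1.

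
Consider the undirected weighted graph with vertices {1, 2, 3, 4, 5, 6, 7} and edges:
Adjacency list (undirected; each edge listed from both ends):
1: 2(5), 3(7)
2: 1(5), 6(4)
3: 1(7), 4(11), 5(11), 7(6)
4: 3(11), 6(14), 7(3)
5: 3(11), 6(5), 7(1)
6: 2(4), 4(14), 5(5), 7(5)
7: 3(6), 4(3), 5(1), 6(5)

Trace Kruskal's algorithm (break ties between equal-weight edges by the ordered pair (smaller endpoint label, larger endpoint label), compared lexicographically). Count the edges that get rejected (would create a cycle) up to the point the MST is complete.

Kruskal: consider edges lightest-first.
5—7 (1): add. Components now {1} {2} {3} {4} {5,7} {6}
4—7 (3): add. Components now {1} {2} {3} {4,5,7} {6}
2—6 (4): add. Components now {1} {2,6} {3} {4,5,7}
1—2 (5): add. Components now {1,2,6} {3} {4,5,7}
5—6 (5): add. Components now {1,2,4,5,6,7} {3}
6—7 (5): skip — 6 and 7 already connected.
3—7 (6): add. Components now {1,2,3,4,5,6,7}
Edges rejected before the tree was complete: 1.

1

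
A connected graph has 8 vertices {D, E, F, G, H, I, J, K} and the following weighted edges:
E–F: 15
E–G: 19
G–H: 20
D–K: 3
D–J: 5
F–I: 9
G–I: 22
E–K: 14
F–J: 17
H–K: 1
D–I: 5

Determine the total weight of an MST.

56

Kruskal: consider edges lightest-first.
H–K (1): add — endpoints in different components.
D–K (3): add — endpoints in different components.
D–I (5): add — endpoints in different components.
D–J (5): add — endpoints in different components.
F–I (9): add — endpoints in different components.
E–K (14): add — endpoints in different components.
E–F (15): skip — E and F already connected.
F–J (17): skip — F and J already connected.
E–G (19): add — endpoints in different components.
MST edges: H–K, D–K, D–I, D–J, F–I, E–K, E–G; total weight 1+3+5+5+9+14+19 = 56.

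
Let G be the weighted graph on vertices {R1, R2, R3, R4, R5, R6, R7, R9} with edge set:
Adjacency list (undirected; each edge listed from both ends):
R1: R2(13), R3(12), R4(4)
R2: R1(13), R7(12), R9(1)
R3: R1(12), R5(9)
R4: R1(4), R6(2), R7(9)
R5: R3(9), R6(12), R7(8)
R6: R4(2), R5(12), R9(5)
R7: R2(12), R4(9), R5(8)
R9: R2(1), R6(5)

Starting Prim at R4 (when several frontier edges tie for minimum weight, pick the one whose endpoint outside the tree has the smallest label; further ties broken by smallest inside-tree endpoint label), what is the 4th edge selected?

R2-R9

Grow the tree from R4 using Prim:
Step 1: frontier [R4 R6 2, R1 R4 4, R4 R7 9] → take R4 R6 (2); add R6.
Step 2: frontier [R1 R4 4, R4 R7 9, R6 R9 5, R5 R6 12] → take R1 R4 (4); add R1.
Step 3: frontier [R1 R3 12, R1 R2 13, R4 R7 9, R6 R9 5, R5 R6 12] → take R6 R9 (5); add R9.
Step 4: frontier [R1 R3 12, R1 R2 13, R4 R7 9, R5 R6 12, R2 R9 1] → take R2 R9 (1); add R2.
Step 5: frontier [R1 R3 12, R2 R7 12, R4 R7 9, R5 R6 12] → take R4 R7 (9); add R7.
Step 6: frontier [R1 R3 12, R5 R6 12, R5 R7 8] → take R5 R7 (8); add R5.
Step 7: frontier [R1 R3 12, R3 R5 9] → take R3 R5 (9); add R3.
The 4th edge added is R2 R9.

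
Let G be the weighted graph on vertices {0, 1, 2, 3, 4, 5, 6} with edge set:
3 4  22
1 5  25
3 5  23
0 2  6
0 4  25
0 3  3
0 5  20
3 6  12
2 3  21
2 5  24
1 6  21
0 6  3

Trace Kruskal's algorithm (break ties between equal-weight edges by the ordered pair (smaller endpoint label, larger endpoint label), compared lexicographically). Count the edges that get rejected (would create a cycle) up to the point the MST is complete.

2

Kruskal: consider edges lightest-first.
0 3 (3): add. Components now {0,3} {1} {2} {4} {5} {6}
0 6 (3): add. Components now {0,3,6} {1} {2} {4} {5}
0 2 (6): add. Components now {0,2,3,6} {1} {4} {5}
3 6 (12): skip — 3 and 6 already connected.
0 5 (20): add. Components now {0,2,3,5,6} {1} {4}
1 6 (21): add. Components now {0,1,2,3,5,6} {4}
2 3 (21): skip — 2 and 3 already connected.
3 4 (22): add. Components now {0,1,2,3,4,5,6}
Edges rejected before the tree was complete: 2.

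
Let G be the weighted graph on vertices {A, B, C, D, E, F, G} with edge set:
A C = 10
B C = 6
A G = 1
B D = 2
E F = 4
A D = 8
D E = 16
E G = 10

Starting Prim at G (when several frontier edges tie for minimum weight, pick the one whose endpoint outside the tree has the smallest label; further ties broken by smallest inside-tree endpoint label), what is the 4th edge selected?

B-C

Grow the tree from G using Prim:
Step 1: frontier [A G 1, E G 10] → take A G (1); add A.
Step 2: frontier [A D 8, A C 10, E G 10] → take A D (8); add D.
Step 3: frontier [A C 10, B D 2, D E 16, E G 10] → take B D (2); add B.
Step 4: frontier [A C 10, B C 6, D E 16, E G 10] → take B C (6); add C.
Step 5: frontier [D E 16, E G 10] → take E G (10); add E.
Step 6: frontier [E F 4] → take E F (4); add F.
The 4th edge added is B C.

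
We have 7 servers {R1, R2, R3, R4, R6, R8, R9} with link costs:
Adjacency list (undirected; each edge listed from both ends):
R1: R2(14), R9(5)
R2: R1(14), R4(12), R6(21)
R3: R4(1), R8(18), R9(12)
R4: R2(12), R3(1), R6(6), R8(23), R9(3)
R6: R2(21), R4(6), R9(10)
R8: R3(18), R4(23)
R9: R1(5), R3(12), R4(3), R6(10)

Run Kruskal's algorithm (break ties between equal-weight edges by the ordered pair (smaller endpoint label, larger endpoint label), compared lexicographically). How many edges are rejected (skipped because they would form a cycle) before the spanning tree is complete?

3

Sort edges by weight, then run Kruskal:
R3 R4 (1): add. Components now {R6} {R1} {R8} {R3,R4} {R9} {R2}
R4 R9 (3): add. Components now {R6} {R1} {R8} {R3,R4,R9} {R2}
R1 R9 (5): add. Components now {R6} {R1,R3,R4,R9} {R8} {R2}
R4 R6 (6): add. Components now {R1,R3,R4,R6,R9} {R8} {R2}
R6 R9 (10): skip — R6 and R9 already connected.
R2 R4 (12): add. Components now {R1,R2,R3,R4,R6,R9} {R8}
R3 R9 (12): skip — R3 and R9 already connected.
R1 R2 (14): skip — R1 and R2 already connected.
R3 R8 (18): add. Components now {R1,R2,R3,R4,R6,R8,R9}
Edges rejected before the tree was complete: 3.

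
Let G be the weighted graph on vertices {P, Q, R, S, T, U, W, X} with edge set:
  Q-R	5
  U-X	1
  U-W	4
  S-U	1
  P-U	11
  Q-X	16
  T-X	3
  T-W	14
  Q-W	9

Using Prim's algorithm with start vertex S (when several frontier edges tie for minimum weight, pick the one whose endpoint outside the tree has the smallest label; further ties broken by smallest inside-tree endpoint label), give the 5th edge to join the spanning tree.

Q-W

Prim's algorithm from S:
Step 1: cheapest edge leaving the tree is S-U (1); add U.
Step 2: cheapest edge leaving the tree is U-X (1); add X.
Step 3: cheapest edge leaving the tree is T-X (3); add T.
Step 4: cheapest edge leaving the tree is U-W (4); add W.
Step 5: cheapest edge leaving the tree is Q-W (9); add Q.
Step 6: cheapest edge leaving the tree is Q-R (5); add R.
Step 7: cheapest edge leaving the tree is P-U (11); add P.
The 5th edge added is Q-W.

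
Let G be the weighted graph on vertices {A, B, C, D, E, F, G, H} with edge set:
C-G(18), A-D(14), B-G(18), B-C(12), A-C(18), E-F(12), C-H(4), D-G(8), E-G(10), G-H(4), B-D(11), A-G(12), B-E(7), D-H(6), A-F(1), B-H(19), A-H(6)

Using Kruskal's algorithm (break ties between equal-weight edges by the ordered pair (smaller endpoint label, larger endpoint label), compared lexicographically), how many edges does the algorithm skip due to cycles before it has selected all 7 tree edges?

Sort edges by weight, then run Kruskal:
A-F (1): add — endpoints in different components.
C-H (4): add — endpoints in different components.
G-H (4): add — endpoints in different components.
A-H (6): add — endpoints in different components.
D-H (6): add — endpoints in different components.
B-E (7): add — endpoints in different components.
D-G (8): skip — D and G already connected.
E-G (10): add — endpoints in different components.
Edges rejected before the tree was complete: 1.

1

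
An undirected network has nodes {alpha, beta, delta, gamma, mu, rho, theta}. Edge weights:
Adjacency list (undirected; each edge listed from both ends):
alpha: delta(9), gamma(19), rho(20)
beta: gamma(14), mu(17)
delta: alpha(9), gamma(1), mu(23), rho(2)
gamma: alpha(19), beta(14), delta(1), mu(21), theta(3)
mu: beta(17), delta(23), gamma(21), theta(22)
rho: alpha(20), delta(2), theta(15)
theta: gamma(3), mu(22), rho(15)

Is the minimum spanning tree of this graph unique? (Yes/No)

Kruskal's algorithm — process edges by increasing weight (ties by edge label):
delta—gamma (1): add. Components now {delta,gamma} {alpha} {theta} {rho} {beta} {mu}
delta—rho (2): add. Components now {delta,gamma,rho} {alpha} {theta} {beta} {mu}
gamma—theta (3): add. Components now {delta,gamma,rho,theta} {alpha} {beta} {mu}
alpha—delta (9): add. Components now {alpha,delta,gamma,rho,theta} {beta} {mu}
beta—gamma (14): add. Components now {alpha,beta,delta,gamma,rho,theta} {mu}
rho—theta (15): skip — theta and rho already connected.
beta—mu (17): add. Components now {alpha,beta,delta,gamma,mu,rho,theta}
Every non-tree edge has weight strictly greater than the heaviest edge on the tree path between its endpoints, so the MST is unique.

Yes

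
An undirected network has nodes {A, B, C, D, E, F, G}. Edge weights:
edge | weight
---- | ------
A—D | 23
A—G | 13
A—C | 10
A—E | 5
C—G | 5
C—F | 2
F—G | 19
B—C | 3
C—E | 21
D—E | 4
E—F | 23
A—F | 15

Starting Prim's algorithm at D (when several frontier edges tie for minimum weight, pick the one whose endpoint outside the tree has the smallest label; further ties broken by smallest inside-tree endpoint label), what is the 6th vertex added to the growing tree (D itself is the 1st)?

B

Prim's algorithm from D:
Step 1: frontier [D—E 4, A—D 23] → take D—E (4); add E.
Step 2: frontier [A—D 23, A—E 5, C—E 21, E—F 23] → take A—E (5); add A.
Step 3: frontier [A—C 10, A—G 13, A—F 15, C—E 21, E—F 23] → take A—C (10); add C.
Step 4: frontier [A—G 13, A—F 15, C—F 2, B—C 3, C—G 5, E—F 23] → take C—F (2); add F.
Step 5: frontier [A—G 13, B—C 3, C—G 5, F—G 19] → take B—C (3); add B.
Step 6: frontier [A—G 13, C—G 5, F—G 19] → take C—G (5); add G.
Vertex order: D, E, A, C, F, B, G. The 6th vertex is B.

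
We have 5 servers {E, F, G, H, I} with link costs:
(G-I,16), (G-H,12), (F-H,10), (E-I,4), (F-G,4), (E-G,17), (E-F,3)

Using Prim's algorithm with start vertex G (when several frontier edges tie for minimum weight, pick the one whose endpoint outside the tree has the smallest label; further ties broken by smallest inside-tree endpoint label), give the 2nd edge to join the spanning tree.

Prim, starting at G.
Step 1: frontier [F-G 4, G-H 12, G-I 16, E-G 17] → take F-G (4); add F.
Step 2: frontier [E-F 3, F-H 10, G-H 12, G-I 16, E-G 17] → take E-F (3); add E.
Step 3: frontier [E-I 4, F-H 10, G-H 12, G-I 16] → take E-I (4); add I.
Step 4: frontier [F-H 10, G-H 12] → take F-H (10); add H.
The 2nd edge added is E-F.

E-F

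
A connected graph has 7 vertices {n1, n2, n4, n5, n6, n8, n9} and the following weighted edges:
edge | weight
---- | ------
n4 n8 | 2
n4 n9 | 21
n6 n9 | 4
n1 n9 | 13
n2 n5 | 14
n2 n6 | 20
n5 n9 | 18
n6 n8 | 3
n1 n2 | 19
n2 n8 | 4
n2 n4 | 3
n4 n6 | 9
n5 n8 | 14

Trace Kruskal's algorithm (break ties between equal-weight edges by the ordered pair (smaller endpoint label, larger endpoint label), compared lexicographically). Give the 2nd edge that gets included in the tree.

Kruskal's algorithm — process edges by increasing weight (ties by edge label):
n4 n8 (2): add. Components now {n9} {n1} {n2} {n5} {n4,n8} {n6}
n2 n4 (3): add. Components now {n9} {n1} {n2,n4,n8} {n5} {n6}
n6 n8 (3): add. Components now {n9} {n1} {n2,n4,n6,n8} {n5}
n2 n8 (4): skip — n2 and n8 already connected.
n6 n9 (4): add. Components now {n2,n4,n6,n8,n9} {n1} {n5}
n4 n6 (9): skip — n6 and n4 already connected.
n1 n9 (13): add. Components now {n1,n2,n4,n6,n8,n9} {n5}
n2 n5 (14): add. Components now {n1,n2,n4,n5,n6,n8,n9}
The 2nd edge added is n2 n4.

n2-n4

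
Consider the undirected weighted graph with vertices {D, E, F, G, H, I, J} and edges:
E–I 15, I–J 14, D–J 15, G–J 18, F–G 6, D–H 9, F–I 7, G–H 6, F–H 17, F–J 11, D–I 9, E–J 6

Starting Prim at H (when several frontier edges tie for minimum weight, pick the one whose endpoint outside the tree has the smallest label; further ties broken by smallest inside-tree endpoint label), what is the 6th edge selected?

Prim's algorithm from H:
Step 1: frontier [G–H 6, D–H 9, F–H 17] → take G–H (6); add G.
Step 2: frontier [F–G 6, G–J 18, D–H 9, F–H 17] → take F–G (6); add F.
Step 3: frontier [F–I 7, F–J 11, G–J 18, D–H 9] → take F–I (7); add I.
Step 4: frontier [F–J 11, G–J 18, D–H 9, D–I 9, I–J 14, E–I 15] → take D–H (9); add D.
Step 5: frontier [D–J 15, F–J 11, G–J 18, I–J 14, E–I 15] → take F–J (11); add J.
Step 6: frontier [E–I 15, E–J 6] → take E–J (6); add E.
The 6th edge added is E–J.

E-J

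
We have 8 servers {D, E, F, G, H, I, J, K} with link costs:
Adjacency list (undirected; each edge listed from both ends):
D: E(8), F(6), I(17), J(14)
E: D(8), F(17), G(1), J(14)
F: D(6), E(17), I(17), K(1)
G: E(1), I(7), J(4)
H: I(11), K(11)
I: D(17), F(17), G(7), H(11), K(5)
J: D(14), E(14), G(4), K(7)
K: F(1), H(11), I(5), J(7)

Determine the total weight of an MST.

Sort edges by weight, then run Kruskal:
E—G (1): add — endpoints in different components.
F—K (1): add — endpoints in different components.
G—J (4): add — endpoints in different components.
I—K (5): add — endpoints in different components.
D—F (6): add — endpoints in different components.
G—I (7): add — endpoints in different components.
J—K (7): skip — J and K already connected.
D—E (8): skip — D and E already connected.
H—I (11): add — endpoints in different components.
MST edges: E—G, F—K, G—J, I—K, D—F, G—I, H—I; total weight 1+1+4+5+6+7+11 = 35.

35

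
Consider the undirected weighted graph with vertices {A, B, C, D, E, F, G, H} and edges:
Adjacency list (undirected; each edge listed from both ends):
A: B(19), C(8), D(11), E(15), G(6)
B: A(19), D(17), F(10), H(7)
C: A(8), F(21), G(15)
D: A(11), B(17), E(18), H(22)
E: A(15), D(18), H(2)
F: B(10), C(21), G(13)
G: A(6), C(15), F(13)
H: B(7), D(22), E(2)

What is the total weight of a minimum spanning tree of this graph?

57

Kruskal's algorithm — process edges by increasing weight (ties by edge label):
E—H (2): add — endpoints in different components.
A—G (6): add — endpoints in different components.
B—H (7): add — endpoints in different components.
A—C (8): add — endpoints in different components.
B—F (10): add — endpoints in different components.
A—D (11): add — endpoints in different components.
F—G (13): add — endpoints in different components.
MST edges: E—H, A—G, B—H, A—C, B—F, A—D, F—G; total weight 2+6+7+8+10+11+13 = 57.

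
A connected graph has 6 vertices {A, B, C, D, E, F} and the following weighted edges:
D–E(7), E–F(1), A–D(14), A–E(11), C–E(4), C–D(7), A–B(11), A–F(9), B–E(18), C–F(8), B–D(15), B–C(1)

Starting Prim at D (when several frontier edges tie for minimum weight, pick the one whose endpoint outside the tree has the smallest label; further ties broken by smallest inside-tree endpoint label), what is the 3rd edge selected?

C-E

Grow the tree from D using Prim:
Step 1: frontier [C–D 7, D–E 7, A–D 14, B–D 15] → take C–D (7); add C.
Step 2: frontier [B–C 1, C–E 4, C–F 8, D–E 7, A–D 14, B–D 15] → take B–C (1); add B.
Step 3: frontier [A–B 11, B–E 18, C–E 4, C–F 8, D–E 7, A–D 14] → take C–E (4); add E.
Step 4: frontier [A–B 11, C–F 8, A–D 14, E–F 1, A–E 11] → take E–F (1); add F.
Step 5: frontier [A–B 11, A–D 14, A–E 11, A–F 9] → take A–F (9); add A.
The 3rd edge added is C–E.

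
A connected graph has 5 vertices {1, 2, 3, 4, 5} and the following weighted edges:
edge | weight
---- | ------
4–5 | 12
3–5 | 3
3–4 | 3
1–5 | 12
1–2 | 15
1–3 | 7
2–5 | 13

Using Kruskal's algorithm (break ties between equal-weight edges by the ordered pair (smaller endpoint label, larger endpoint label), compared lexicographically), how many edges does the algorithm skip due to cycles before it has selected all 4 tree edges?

2

Kruskal: consider edges lightest-first.
3–4 (3): add. Components now {1} {2} {3,4} {5}
3–5 (3): add. Components now {1} {2} {3,4,5}
1–3 (7): add. Components now {1,3,4,5} {2}
1–5 (12): skip — 1 and 5 already connected.
4–5 (12): skip — 4 and 5 already connected.
2–5 (13): add. Components now {1,2,3,4,5}
Edges rejected before the tree was complete: 2.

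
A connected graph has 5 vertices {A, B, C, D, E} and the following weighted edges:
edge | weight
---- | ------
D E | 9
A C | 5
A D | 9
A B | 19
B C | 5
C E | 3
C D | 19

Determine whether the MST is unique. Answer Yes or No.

Kruskal's algorithm — process edges by increasing weight (ties by edge label):
C E (3): add. Components now {A} {B} {C,E} {D}
A C (5): add. Components now {A,C,E} {B} {D}
B C (5): add. Components now {A,B,C,E} {D}
A D (9): add. Components now {A,B,C,D,E}
Non-tree edge D E has weight 9, equal to the heaviest edge on its tree cycle — swapping gives another MST of the same weight. Not unique.

No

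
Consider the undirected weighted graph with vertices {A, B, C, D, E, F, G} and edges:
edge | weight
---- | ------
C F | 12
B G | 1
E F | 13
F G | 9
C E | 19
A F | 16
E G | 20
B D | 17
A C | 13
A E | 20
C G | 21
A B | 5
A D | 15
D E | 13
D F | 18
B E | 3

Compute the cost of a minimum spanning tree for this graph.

43

Grow the tree from D using Prim:
Step 1: cheapest edge leaving the tree is D E (13); add E.
Step 2: cheapest edge leaving the tree is B E (3); add B.
Step 3: cheapest edge leaving the tree is B G (1); add G.
Step 4: cheapest edge leaving the tree is A B (5); add A.
Step 5: cheapest edge leaving the tree is F G (9); add F.
Step 6: cheapest edge leaving the tree is C F (12); add C.
MST edges: D E, B E, B G, A B, F G, C F; total weight 13+3+1+5+9+12 = 43.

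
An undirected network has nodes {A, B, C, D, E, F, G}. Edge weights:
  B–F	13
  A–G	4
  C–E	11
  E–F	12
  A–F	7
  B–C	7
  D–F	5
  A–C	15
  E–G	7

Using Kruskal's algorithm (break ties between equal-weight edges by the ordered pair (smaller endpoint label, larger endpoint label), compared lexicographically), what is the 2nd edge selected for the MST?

Sort edges by weight, then run Kruskal:
A–G (4): add. Components now {A,G} {B} {C} {D} {E} {F}
D–F (5): add. Components now {A,G} {B} {C} {D,F} {E}
A–F (7): add. Components now {A,D,F,G} {B} {C} {E}
B–C (7): add. Components now {A,D,F,G} {B,C} {E}
E–G (7): add. Components now {A,D,E,F,G} {B,C}
C–E (11): add. Components now {A,B,C,D,E,F,G}
The 2nd edge added is D–F.

D-F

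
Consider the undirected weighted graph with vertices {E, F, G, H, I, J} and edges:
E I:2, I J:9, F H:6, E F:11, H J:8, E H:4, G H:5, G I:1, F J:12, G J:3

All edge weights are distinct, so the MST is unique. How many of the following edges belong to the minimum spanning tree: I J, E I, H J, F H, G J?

Sort edges by weight, then run Kruskal:
G I (1): add. Components now {E} {F} {G,I} {H} {J}
E I (2): add. Components now {E,G,I} {F} {H} {J}
G J (3): add. Components now {E,G,I,J} {F} {H}
E H (4): add. Components now {E,G,H,I,J} {F}
G H (5): skip — G and H already connected.
F H (6): add. Components now {E,F,G,H,I,J}
MST edge set: {G I, E I, G J, E H, F H}.
Of the listed edges, {E I, F H, G J} are in the MST → 3.

3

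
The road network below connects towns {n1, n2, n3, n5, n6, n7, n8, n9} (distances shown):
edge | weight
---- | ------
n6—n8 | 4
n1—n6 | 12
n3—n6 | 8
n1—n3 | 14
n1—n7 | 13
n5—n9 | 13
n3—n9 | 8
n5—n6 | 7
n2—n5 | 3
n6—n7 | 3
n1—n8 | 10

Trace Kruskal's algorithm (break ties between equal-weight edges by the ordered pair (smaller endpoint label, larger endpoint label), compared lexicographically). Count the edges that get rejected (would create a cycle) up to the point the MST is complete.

0

Kruskal's algorithm — process edges by increasing weight (ties by edge label):
n2—n5 (3): add — endpoints in different components.
n6—n7 (3): add — endpoints in different components.
n6—n8 (4): add — endpoints in different components.
n5—n6 (7): add — endpoints in different components.
n3—n6 (8): add — endpoints in different components.
n3—n9 (8): add — endpoints in different components.
n1—n8 (10): add — endpoints in different components.
Edges rejected before the tree was complete: 0.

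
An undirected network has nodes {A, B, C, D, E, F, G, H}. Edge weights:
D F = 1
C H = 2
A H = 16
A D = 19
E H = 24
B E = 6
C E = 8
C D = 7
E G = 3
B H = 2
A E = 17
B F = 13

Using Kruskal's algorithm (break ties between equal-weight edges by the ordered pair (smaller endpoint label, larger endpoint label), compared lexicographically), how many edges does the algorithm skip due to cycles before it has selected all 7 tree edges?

Kruskal: consider edges lightest-first.
D F (1): add — endpoints in different components.
B H (2): add — endpoints in different components.
C H (2): add — endpoints in different components.
E G (3): add — endpoints in different components.
B E (6): add — endpoints in different components.
C D (7): add — endpoints in different components.
C E (8): skip — C and E already connected.
B F (13): skip — B and F already connected.
A H (16): add — endpoints in different components.
Edges rejected before the tree was complete: 2.

2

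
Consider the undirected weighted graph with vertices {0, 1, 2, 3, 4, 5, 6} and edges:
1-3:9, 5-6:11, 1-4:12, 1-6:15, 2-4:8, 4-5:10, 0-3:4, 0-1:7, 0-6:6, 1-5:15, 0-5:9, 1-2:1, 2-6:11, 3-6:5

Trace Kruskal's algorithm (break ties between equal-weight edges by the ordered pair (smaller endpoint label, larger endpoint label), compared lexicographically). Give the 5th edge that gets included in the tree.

2-4

Sort edges by weight, then run Kruskal:
1-2 (1): add. Components now {0} {1,2} {3} {4} {5} {6}
0-3 (4): add. Components now {0,3} {1,2} {4} {5} {6}
3-6 (5): add. Components now {0,3,6} {1,2} {4} {5}
0-6 (6): skip — 0 and 6 already connected.
0-1 (7): add. Components now {0,1,2,3,6} {4} {5}
2-4 (8): add. Components now {0,1,2,3,4,6} {5}
0-5 (9): add. Components now {0,1,2,3,4,5,6}
The 5th edge added is 2-4.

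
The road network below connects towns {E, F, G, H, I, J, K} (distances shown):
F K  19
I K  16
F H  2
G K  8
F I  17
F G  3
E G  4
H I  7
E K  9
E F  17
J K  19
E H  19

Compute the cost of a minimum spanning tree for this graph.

43

Kruskal's algorithm — process edges by increasing weight (ties by edge label):
F H (2): add — endpoints in different components.
F G (3): add — endpoints in different components.
E G (4): add — endpoints in different components.
H I (7): add — endpoints in different components.
G K (8): add — endpoints in different components.
E K (9): skip — E and K already connected.
I K (16): skip — I and K already connected.
E F (17): skip — E and F already connected.
F I (17): skip — F and I already connected.
E H (19): skip — E and H already connected.
F K (19): skip — F and K already connected.
J K (19): add — endpoints in different components.
MST edges: F H, F G, E G, H I, G K, J K; total weight 2+3+4+7+8+19 = 43.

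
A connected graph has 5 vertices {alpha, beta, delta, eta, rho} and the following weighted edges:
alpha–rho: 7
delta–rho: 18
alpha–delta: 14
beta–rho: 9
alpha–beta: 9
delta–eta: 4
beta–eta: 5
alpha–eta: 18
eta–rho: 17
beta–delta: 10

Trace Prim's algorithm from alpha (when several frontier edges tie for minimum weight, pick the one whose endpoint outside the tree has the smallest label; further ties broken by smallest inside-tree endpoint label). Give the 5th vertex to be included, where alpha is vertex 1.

delta

Prim's algorithm from alpha:
Step 1: frontier [alpha–rho 7, alpha–beta 9, alpha–delta 14, alpha–eta 18] → take alpha–rho (7); add rho.
Step 2: frontier [alpha–beta 9, alpha–delta 14, alpha–eta 18, beta–rho 9, eta–rho 17, delta–rho 18] → take alpha–beta (9); add beta.
Step 3: frontier [alpha–delta 14, alpha–eta 18, beta–eta 5, beta–delta 10, eta–rho 17, delta–rho 18] → take beta–eta (5); add eta.
Step 4: frontier [alpha–delta 14, beta–delta 10, delta–eta 4, delta–rho 18] → take delta–eta (4); add delta.
Vertex order: alpha, rho, beta, eta, delta. The 5th vertex is delta.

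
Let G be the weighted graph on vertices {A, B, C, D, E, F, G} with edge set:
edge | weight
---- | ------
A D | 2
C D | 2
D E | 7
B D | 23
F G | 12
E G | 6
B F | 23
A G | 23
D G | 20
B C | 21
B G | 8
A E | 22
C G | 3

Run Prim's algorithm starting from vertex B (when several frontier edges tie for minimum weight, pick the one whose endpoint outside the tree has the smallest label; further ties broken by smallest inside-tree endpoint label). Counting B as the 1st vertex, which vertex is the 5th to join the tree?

A

Prim's algorithm from B:
Step 1: cheapest edge leaving the tree is B G (8); add G.
Step 2: cheapest edge leaving the tree is C G (3); add C.
Step 3: cheapest edge leaving the tree is C D (2); add D.
Step 4: cheapest edge leaving the tree is A D (2); add A.
Step 5: cheapest edge leaving the tree is E G (6); add E.
Step 6: cheapest edge leaving the tree is F G (12); add F.
Vertex order: B, G, C, D, A, E, F. The 5th vertex is A.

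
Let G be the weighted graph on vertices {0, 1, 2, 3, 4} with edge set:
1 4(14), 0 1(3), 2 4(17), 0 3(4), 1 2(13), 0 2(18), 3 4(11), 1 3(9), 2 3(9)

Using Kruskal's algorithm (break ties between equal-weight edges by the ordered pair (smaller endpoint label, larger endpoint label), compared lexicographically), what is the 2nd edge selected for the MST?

Kruskal's algorithm — process edges by increasing weight (ties by edge label):
0 1 (3): add — endpoints in different components.
0 3 (4): add — endpoints in different components.
1 3 (9): skip — 1 and 3 already connected.
2 3 (9): add — endpoints in different components.
3 4 (11): add — endpoints in different components.
The 2nd edge added is 0 3.

0-3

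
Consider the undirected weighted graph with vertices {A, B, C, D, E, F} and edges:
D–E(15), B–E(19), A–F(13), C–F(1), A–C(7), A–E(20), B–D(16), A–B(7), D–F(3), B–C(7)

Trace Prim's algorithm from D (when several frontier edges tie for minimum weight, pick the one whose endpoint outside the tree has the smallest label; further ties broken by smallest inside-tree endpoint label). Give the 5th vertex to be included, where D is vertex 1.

B

Prim's algorithm from D:
Step 1: cheapest edge leaving the tree is D–F (3); add F.
Step 2: cheapest edge leaving the tree is C–F (1); add C.
Step 3: cheapest edge leaving the tree is A–C (7); add A.
Step 4: cheapest edge leaving the tree is A–B (7); add B.
Step 5: cheapest edge leaving the tree is D–E (15); add E.
Vertex order: D, F, C, A, B, E. The 5th vertex is B.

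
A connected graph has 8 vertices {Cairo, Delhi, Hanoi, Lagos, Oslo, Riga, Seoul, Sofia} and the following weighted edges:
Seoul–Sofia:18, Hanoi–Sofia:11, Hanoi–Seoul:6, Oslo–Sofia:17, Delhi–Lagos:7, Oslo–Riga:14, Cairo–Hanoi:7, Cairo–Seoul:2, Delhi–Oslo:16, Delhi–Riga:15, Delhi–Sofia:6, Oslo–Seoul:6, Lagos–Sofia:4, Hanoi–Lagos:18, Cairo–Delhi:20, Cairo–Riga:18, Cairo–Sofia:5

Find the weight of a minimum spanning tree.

Sort edges by weight, then run Kruskal:
Cairo–Seoul (2): add — endpoints in different components.
Lagos–Sofia (4): add — endpoints in different components.
Cairo–Sofia (5): add — endpoints in different components.
Delhi–Sofia (6): add — endpoints in different components.
Hanoi–Seoul (6): add — endpoints in different components.
Oslo–Seoul (6): add — endpoints in different components.
Cairo–Hanoi (7): skip — Cairo and Hanoi already connected.
Delhi–Lagos (7): skip — Lagos and Delhi already connected.
Hanoi–Sofia (11): skip — Sofia and Hanoi already connected.
Oslo–Riga (14): add — endpoints in different components.
MST edges: Cairo–Seoul, Lagos–Sofia, Cairo–Sofia, Delhi–Sofia, Hanoi–Seoul, Oslo–Seoul, Oslo–Riga; total weight 2+4+5+6+6+6+14 = 43.

43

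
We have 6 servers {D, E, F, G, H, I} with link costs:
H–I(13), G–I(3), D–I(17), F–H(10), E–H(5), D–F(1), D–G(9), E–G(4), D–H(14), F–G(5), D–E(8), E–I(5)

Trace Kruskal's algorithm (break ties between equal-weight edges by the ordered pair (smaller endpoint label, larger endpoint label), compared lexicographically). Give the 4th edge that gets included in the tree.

E-H

Kruskal: consider edges lightest-first.
D–F (1): add. Components now {D,F} {E} {G} {H} {I}
G–I (3): add. Components now {D,F} {E} {G,I} {H}
E–G (4): add. Components now {D,F} {E,G,I} {H}
E–H (5): add. Components now {D,F} {E,G,H,I}
E–I (5): skip — E and I already connected.
F–G (5): add. Components now {D,E,F,G,H,I}
The 4th edge added is E–H.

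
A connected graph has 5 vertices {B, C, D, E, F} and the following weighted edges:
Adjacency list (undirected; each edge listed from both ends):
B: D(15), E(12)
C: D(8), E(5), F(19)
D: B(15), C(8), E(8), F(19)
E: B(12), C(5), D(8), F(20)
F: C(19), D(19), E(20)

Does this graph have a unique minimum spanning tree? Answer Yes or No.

No

Kruskal: consider edges lightest-first.
C-E (5): add. Components now {B} {C,E} {D} {F}
C-D (8): add. Components now {B} {C,D,E} {F}
D-E (8): skip — D and E already connected.
B-E (12): add. Components now {B,C,D,E} {F}
B-D (15): skip — B and D already connected.
C-F (19): add. Components now {B,C,D,E,F}
Non-tree edge D-F has weight 19, equal to the heaviest edge on its tree cycle — swapping gives another MST of the same weight. Not unique.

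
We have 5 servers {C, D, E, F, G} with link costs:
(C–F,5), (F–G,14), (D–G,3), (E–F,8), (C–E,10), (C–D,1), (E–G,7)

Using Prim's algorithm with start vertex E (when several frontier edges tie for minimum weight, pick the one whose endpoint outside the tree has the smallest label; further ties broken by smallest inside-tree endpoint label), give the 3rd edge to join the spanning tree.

C-D

Prim, starting at E.
Step 1: cheapest edge leaving the tree is E–G (7); add G.
Step 2: cheapest edge leaving the tree is D–G (3); add D.
Step 3: cheapest edge leaving the tree is C–D (1); add C.
Step 4: cheapest edge leaving the tree is C–F (5); add F.
The 3rd edge added is C–D.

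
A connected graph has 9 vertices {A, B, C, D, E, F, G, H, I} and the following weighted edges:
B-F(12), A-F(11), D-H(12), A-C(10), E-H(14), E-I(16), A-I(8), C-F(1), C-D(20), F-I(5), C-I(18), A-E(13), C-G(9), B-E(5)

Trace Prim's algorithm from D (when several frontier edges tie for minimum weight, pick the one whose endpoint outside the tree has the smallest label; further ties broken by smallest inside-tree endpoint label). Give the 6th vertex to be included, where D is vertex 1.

C

Prim's algorithm from D:
Step 1: frontier [D-H 12, C-D 20] → take D-H (12); add H.
Step 2: frontier [C-D 20, E-H 14] → take E-H (14); add E.
Step 3: frontier [C-D 20, B-E 5, A-E 13, E-I 16] → take B-E (5); add B.
Step 4: frontier [B-F 12, C-D 20, A-E 13, E-I 16] → take B-F (12); add F.
Step 5: frontier [C-D 20, A-E 13, E-I 16, C-F 1, F-I 5, A-F 11] → take C-F (1); add C.
Step 6: frontier [C-G 9, A-C 10, C-I 18, A-E 13, E-I 16, F-I 5, A-F 11] → take F-I (5); add I.
Step 7: frontier [C-G 9, A-C 10, A-E 13, A-F 11, A-I 8] → take A-I (8); add A.
Step 8: frontier [C-G 9] → take C-G (9); add G.
Vertex order: D, H, E, B, F, C, I, A, G. The 6th vertex is C.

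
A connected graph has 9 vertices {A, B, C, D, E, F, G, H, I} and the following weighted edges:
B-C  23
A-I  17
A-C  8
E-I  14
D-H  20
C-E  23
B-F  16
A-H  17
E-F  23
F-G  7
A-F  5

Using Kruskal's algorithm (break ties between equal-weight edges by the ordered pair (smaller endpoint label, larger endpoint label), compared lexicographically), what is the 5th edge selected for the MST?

B-F

Sort edges by weight, then run Kruskal:
A-F (5): add — endpoints in different components.
F-G (7): add — endpoints in different components.
A-C (8): add — endpoints in different components.
E-I (14): add — endpoints in different components.
B-F (16): add — endpoints in different components.
A-H (17): add — endpoints in different components.
A-I (17): add — endpoints in different components.
D-H (20): add — endpoints in different components.
The 5th edge added is B-F.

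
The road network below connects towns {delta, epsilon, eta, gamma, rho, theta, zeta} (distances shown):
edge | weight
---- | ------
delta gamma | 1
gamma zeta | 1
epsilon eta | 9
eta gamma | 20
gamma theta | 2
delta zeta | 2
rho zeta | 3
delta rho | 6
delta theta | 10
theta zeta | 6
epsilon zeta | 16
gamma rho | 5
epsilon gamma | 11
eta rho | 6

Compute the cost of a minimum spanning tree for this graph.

Grow the tree from theta using Prim:
Step 1: cheapest edge leaving the tree is gamma theta (2); add gamma.
Step 2: cheapest edge leaving the tree is delta gamma (1); add delta.
Step 3: cheapest edge leaving the tree is gamma zeta (1); add zeta.
Step 4: cheapest edge leaving the tree is rho zeta (3); add rho.
Step 5: cheapest edge leaving the tree is eta rho (6); add eta.
Step 6: cheapest edge leaving the tree is epsilon eta (9); add epsilon.
MST edges: gamma theta, delta gamma, gamma zeta, rho zeta, eta rho, epsilon eta; total weight 2+1+1+3+6+9 = 22.

22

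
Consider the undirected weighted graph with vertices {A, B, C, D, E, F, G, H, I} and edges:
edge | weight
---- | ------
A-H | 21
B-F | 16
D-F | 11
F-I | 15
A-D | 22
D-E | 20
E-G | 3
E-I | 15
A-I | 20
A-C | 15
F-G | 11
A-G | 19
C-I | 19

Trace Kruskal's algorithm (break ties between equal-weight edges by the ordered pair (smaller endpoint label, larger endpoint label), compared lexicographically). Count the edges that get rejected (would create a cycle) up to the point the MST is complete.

4

Kruskal's algorithm — process edges by increasing weight (ties by edge label):
E-G (3): add — endpoints in different components.
D-F (11): add — endpoints in different components.
F-G (11): add — endpoints in different components.
A-C (15): add — endpoints in different components.
E-I (15): add — endpoints in different components.
F-I (15): skip — F and I already connected.
B-F (16): add — endpoints in different components.
A-G (19): add — endpoints in different components.
C-I (19): skip — C and I already connected.
A-I (20): skip — A and I already connected.
D-E (20): skip — D and E already connected.
A-H (21): add — endpoints in different components.
Edges rejected before the tree was complete: 4.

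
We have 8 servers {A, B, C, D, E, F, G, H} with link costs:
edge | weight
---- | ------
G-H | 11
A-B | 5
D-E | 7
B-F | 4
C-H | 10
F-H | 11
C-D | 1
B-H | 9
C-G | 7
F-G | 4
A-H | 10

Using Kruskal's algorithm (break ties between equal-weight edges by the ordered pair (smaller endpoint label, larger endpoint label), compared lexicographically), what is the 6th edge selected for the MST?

D-E

Kruskal: consider edges lightest-first.
C-D (1): add — endpoints in different components.
B-F (4): add — endpoints in different components.
F-G (4): add — endpoints in different components.
A-B (5): add — endpoints in different components.
C-G (7): add — endpoints in different components.
D-E (7): add — endpoints in different components.
B-H (9): add — endpoints in different components.
The 6th edge added is D-E.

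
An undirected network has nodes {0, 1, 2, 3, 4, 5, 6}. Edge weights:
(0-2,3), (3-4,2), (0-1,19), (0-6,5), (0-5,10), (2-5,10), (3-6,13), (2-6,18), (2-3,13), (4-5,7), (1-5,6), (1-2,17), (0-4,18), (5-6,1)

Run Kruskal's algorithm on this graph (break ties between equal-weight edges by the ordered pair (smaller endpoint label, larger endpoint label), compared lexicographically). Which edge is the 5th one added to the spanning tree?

1-5

Sort edges by weight, then run Kruskal:
5-6 (1): add. Components now {0} {1} {2} {3} {4} {5,6}
3-4 (2): add. Components now {0} {1} {2} {3,4} {5,6}
0-2 (3): add. Components now {0,2} {1} {3,4} {5,6}
0-6 (5): add. Components now {0,2,5,6} {1} {3,4}
1-5 (6): add. Components now {0,1,2,5,6} {3,4}
4-5 (7): add. Components now {0,1,2,3,4,5,6}
The 5th edge added is 1-5.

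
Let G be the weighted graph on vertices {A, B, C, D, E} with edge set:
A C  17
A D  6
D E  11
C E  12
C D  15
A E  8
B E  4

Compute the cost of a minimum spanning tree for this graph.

30

Prim, starting at C.
Step 1: frontier [C E 12, C D 15, A C 17] → take C E (12); add E.
Step 2: frontier [C D 15, A C 17, B E 4, A E 8, D E 11] → take B E (4); add B.
Step 3: frontier [C D 15, A C 17, A E 8, D E 11] → take A E (8); add A.
Step 4: frontier [A D 6, C D 15, D E 11] → take A D (6); add D.
MST edges: C E, B E, A E, A D; total weight 12+4+8+6 = 30.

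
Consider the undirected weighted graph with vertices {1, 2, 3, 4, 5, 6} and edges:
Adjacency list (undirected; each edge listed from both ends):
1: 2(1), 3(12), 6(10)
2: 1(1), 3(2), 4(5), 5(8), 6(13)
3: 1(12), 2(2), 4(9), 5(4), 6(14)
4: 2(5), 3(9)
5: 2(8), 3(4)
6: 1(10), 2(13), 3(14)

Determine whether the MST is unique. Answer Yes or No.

Yes

Sort edges by weight, then run Kruskal:
1-2 (1): add. Components now {1,2} {3} {4} {5} {6}
2-3 (2): add. Components now {1,2,3} {4} {5} {6}
3-5 (4): add. Components now {1,2,3,5} {4} {6}
2-4 (5): add. Components now {1,2,3,4,5} {6}
2-5 (8): skip — 2 and 5 already connected.
3-4 (9): skip — 3 and 4 already connected.
1-6 (10): add. Components now {1,2,3,4,5,6}
Every non-tree edge has weight strictly greater than the heaviest edge on the tree path between its endpoints, so the MST is unique.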